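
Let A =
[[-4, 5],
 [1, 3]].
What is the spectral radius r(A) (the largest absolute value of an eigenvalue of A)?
r(A) = (1 + sqrt(69))/2 ≈ 4.6533

The eigenvalues of A are the roots of its characteristic polynomial. With M = A (coefficients from the trace and determinant):
  p(λ) = det(λ I - M) = λ^2 + λ - 17.
For λ^2 + λ - 17 the discriminant is 69. It is nonnegative but not a perfect square, so the roots are real and irrational: λ = (-1 ± sqrt(69))/2 ≈ 3.6533, -4.6533.
Thus the eigenvalues (to 4 decimals) are 3.6533 (modulus 3.6533); -4.6533 (modulus 4.6533). The spectral radius is the largest modulus: r(A) = (1 + sqrt(69))/2 ≈ 4.6533. (Cross-check: r(A) ≤ ||A||_2 ≈ 6.6713; equality holds whenever A is normal, though it can also hold for some non-normal A.)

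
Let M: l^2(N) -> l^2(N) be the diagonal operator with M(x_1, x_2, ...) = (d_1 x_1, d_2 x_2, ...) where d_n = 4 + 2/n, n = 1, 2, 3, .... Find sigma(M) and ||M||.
sigma(M) = {4 + 2/n : n ≥ 1} ∪ {4}; ||M|| = 6

A bounded diagonal operator on l^2 with diagonal entries d_n has spectrum equal to the closure of {d_n : n ≥ 1}: every d_n is an eigenvalue (with eigenvector e_n), so {d_n} ⊂ sigma(M); the spectrum is closed, so its closure is too; and for lambda not in the closure, (M - lambda I) has bounded inverse (the diagonal entries 1/(d_n - lambda) are bounded). For our sequence d_n = 4 + 2/n, n = 1, 2, 3, ...:
  - {d_n} = {4 + 2/n : n ≥ 1}; the only limit point is 4
  - closure = {4 + 2/n : n ≥ 1} ∪ {4}
For the norm: a diagonal operator has ||M|| = sup_n |d_n|. Here d_n = 4 + 2/n is positive and decreasing, so sup_n |d_n| = d_1 = 4 + 2 = 6. So ||M|| = 6.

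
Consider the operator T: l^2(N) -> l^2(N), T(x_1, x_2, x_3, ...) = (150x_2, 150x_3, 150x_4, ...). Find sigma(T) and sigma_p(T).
sigma(T) = closed disk {z in C : |z| ≤ 150}; sigma_p(T) = open disk {z in C : |z| < 150}

Note T = 150·V where V is the unit left shift (V x)_k = x_{k+1}; so sigma(T) = 150·sigma(V) and ||T|| = 150||V||. ||T x||^2 = 22500sum_{k≥2} |x_k|^2 ≤ 22500||x||^2, with equality on {x : x_1 = 0}, so ||T|| = 150. For any lambda with |lambda| < 150, set r = lambda/150 (|r| < 1); the vector x = (1, r, r^2, ...) is in l^2 and satisfies T x = 150(r, r^2, ...) = lambda x, so lambda is an eigenvalue. On the boundary |lambda| = 150 the geometric series diverges, so no l^2 eigenvector exists, but these lambda lie in the approximate point spectrum. Hence sigma(T) is the closed disk of radius 150 and sigma_p(T) is the open disk.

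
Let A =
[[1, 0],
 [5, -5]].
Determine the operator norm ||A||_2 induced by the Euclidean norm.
||A||_2 = sqrt((51 + sqrt(2501))/2) ≈ 7.1067 (= sqrt(largest eigenvalue of A^T A))

||A||_2 = sigma_max(A) = sqrt(lambda_max(A^T A)). Form the symmetric matrix M = A^T A =
[[26, -25],
 [-25, 25]].
Its characteristic polynomial (trace, determinant of M give the coefficients) is
  p(λ) = det(λ I - M) = λ^2 - 51λ + 25.
For λ^2 - 51λ + 25 the discriminant is 2501. It is nonnegative but not a perfect square, so the roots are real and irrational: λ = (51 ± sqrt(2501))/2 ≈ 50.505, 0.495.
So the eigenvalues of A^T A are ≈ 0.495, 50.505 (all ≥ 0, as they must be for A^T A). The largest is λ_max = (51 + sqrt(2501))/2 ≈ 50.505, hence ||A||_2 = sqrt(λ_max) = sqrt((51 + sqrt(2501))/2) ≈ 7.1067.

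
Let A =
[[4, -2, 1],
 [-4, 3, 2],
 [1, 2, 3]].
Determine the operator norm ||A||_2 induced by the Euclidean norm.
||A||_2 ≈ 6.7819 (= sqrt(largest eigenvalue of A^T A))

||A||_2 = sigma_max(A) = sqrt(lambda_max(A^T A)). Form the symmetric matrix M = A^T A =
[[33, -18, -1],
 [-18, 17, 10],
 [-1, 10, 14]].
Its characteristic polynomial (trace, sum of principal 2x2 minors, determinant of M give the coefficients) is
  p(λ) = det(λ I - M) = λ^3 - 64λ^2 + 836λ - 361.
No integer candidate from the rational root theorem (±divisors of 361) is a root, so the roots are irrational. The cubic discriminant is Δ = 491184181 > 0, so there are three distinct real roots. p(0) = -361 and p(1) = 412 have opposite signs, so a root lies in (0, 1); Newton's method refines it to λ ≈ 0.447. p(17) = 268 and p(18) = -217 have opposite signs, so a root lies in (17, 18); Newton's method refines it to λ ≈ 17.5584. p(45) = -1216 and p(46) = 7 have opposite signs, so a root lies in (45, 46); Newton's method refines it to λ ≈ 45.9946. Check (Vieta): the three roots sum to 64, matching tr M = 64.
So the eigenvalues of A^T A are ≈ 0.447, 17.5584, 45.9946 (all ≥ 0, as they must be for A^T A). The largest is λ_max ≈ 45.9946, hence ||A||_2 = sqrt(λ_max) ≈ 6.7819.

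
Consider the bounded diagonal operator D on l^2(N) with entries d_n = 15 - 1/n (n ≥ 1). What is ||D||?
||D|| = 15

For a diagonal operator on l^2 with entries d_n, ||D|| = sup_n |d_n|. Here d_1 = 14, d_2 = 29/2, ..., and d_n = 15 - 1/n increases monotonically toward 15. All terms lie in [14, 15), so |d_n| = d_n and the supremum is the limit 15, which is not attained by any individual d_n. Hence ||D|| = 15.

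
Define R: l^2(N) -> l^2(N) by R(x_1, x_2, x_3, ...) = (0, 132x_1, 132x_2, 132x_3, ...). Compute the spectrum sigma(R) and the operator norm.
sigma(R) = closed disk {z in C : |z| ≤ 132}; ||R|| = 132

Note R = 132·U where U is the unit right shift (U x)_k = x_{k-1} (with x_0 := 0); so ||R|| = 132||U|| and sigma(R) = 132·sigma(U). ||R x||^2 = sum_{k≥1} |132x_k|^2 = 17424||x||^2, so ||R|| = 132 and sigma(R) ⊂ {|z| ≤ 132}. For any |lambda| < 132, the equation (R - lambda I) x = 0 forces x_1 = 0, then 132x_k = lambda x_{k+1} ⇒ x = 0, so R has no eigenvalues. But (R - lambda I) is not surjective for |lambda| < 132: solving (R - lambda I) x = e_1 would require x_n proportional to (lambda/132)^(-n), which is not in l^2. So every |lambda| < 132 lies in the residual spectrum. The boundary |lambda| = 132 is in the approximate point spectrum (the spectrum is closed). Hence sigma(R) is the closed disk of radius 132.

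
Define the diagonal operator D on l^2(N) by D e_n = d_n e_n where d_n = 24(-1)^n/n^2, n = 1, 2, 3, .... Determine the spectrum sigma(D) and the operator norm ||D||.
sigma(D) = {24(-1)^n/n^2 : n ≥ 1} ∪ {0}; ||D|| = 24

A bounded diagonal operator on l^2 with diagonal entries d_n has spectrum equal to the closure of {d_n : n ≥ 1}: every d_n is an eigenvalue (with eigenvector e_n), so {d_n} ⊂ sigma(D); the spectrum is closed, so its closure is too; and for lambda not in the closure, (D - lambda I) has bounded inverse (the diagonal entries 1/(d_n - lambda) are bounded). For our sequence d_n = 24(-1)^n/n^2, n = 1, 2, 3, ...:
  - {d_n} = {24(-1)^n/n^2 : n ≥ 1}; the only limit point is 0
  - closure = {24(-1)^n/n^2 : n ≥ 1} ∪ {0}
For the norm: a diagonal operator has ||D|| = sup_n |d_n|. Here |d_n| = 24/n^2 is decreasing, so sup_n |d_n| = |d_1| = 24. So ||D|| = 24.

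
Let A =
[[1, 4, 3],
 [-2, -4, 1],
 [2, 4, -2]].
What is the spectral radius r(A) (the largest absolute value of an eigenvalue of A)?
r(A) ≈ 5.1508

The eigenvalues of A are the roots of its characteristic polynomial. With M = A (coefficients from the trace, the sum of principal 2x2 minors, and det A):
  p(λ) = det(λ I - M) = λ^3 + 5λ^2 + 4.
No integer candidate from the rational root theorem (±divisors of 4) is a root, so the roots are irrational. The cubic discriminant is Δ = -2432 < 0, so there is one real root and a complex-conjugate pair. p(-6) = -32 and p(-5) = 4 have opposite signs, so a root lies in (-6, -5); Newton's method refines it to λ ≈ -5.1508. Dividing out (λ - (-5.1508)) leaves approximately λ^2 - 0.1508λ + 0.7766. For λ^2 - 0.1508λ + 0.7766 the discriminant is -3.0836. It is negative, so the remaining roots are the complex-conjugate pair λ ≈ 0.0754 ± 0.878i. Their product equals the constant term, so |λ|^2 ≈ 0.7766 and |λ| ≈ 0.8812.
Thus the eigenvalues (to 4 decimals) are -5.1508 (modulus 5.1508); 0.0754 ± 0.878i (modulus 0.8812). The spectral radius is the largest modulus: r(A) ≈ 5.1508. (Cross-check: r(A) ≤ ||A||_2 ≈ 7.5143; equality holds whenever A is normal, though it can also hold for some non-normal A.)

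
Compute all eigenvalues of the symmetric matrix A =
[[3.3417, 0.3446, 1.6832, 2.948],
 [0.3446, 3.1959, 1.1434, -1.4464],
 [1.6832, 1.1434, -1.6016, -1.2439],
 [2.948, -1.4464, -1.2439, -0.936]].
sigma(A) ≈ {-4, -1, 4, 5}

A is real symmetric, so its spectrum consists of real eigenvalues. Expanding the characteristic polynomial of the displayed matrix gives
  det(λ I - A) = p(λ) = λ^4 + (-4)λ^3 + (-21)λ^2 + (64.001)λ + (80.0023).
Solving p(λ) = 0 yields eigenvalues ≈ -4, -1, 4, 5. (A is shown rounded to 4 decimals, so these recover the underlying integer eigenvalues to within that precision.)
Verification: the trace of A = 4 equals the sum of eigenvalues 4, and det(A) ≈ 80.0023 matches the eigenvalue product 80.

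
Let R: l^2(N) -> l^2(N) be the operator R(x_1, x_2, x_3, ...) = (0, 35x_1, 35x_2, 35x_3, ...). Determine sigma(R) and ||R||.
sigma(R) = closed disk {z in C : |z| ≤ 35}; ||R|| = 35

Note R = 35·U where U is the unit right shift (U x)_k = x_{k-1} (with x_0 := 0); so ||R|| = 35||U|| and sigma(R) = 35·sigma(U). ||R x||^2 = sum_{k≥1} |35x_k|^2 = 1225||x||^2, so ||R|| = 35 and sigma(R) ⊂ {|z| ≤ 35}. For any |lambda| < 35, the equation (R - lambda I) x = 0 forces x_1 = 0, then 35x_k = lambda x_{k+1} ⇒ x = 0, so R has no eigenvalues. But (R - lambda I) is not surjective for |lambda| < 35: solving (R - lambda I) x = e_1 would require x_n proportional to (lambda/35)^(-n), which is not in l^2. So every |lambda| < 35 lies in the residual spectrum. The boundary |lambda| = 35 is in the approximate point spectrum (the spectrum is closed). Hence sigma(R) is the closed disk of radius 35.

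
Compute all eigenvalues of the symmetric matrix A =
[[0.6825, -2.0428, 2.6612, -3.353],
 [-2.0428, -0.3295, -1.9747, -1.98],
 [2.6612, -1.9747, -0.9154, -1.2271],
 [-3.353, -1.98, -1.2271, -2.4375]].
sigma(A) ≈ {-6, -3, 1, 5}

A is real symmetric, so its spectrum consists of real eigenvalues. Expanding the characteristic polynomial of the displayed matrix gives
  det(λ I - A) = p(λ) = λ^4 + (3)λ^3 + (-31)λ^2 + (-63)λ + (90).
Solving p(λ) = 0 yields eigenvalues ≈ -6, -3, 1, 5. (A is shown rounded to 4 decimals, so these recover the underlying integer eigenvalues to within that precision.)
Verification: the trace of A = -3 equals the sum of eigenvalues -3, and det(A) ≈ 90.0000 matches the eigenvalue product 90.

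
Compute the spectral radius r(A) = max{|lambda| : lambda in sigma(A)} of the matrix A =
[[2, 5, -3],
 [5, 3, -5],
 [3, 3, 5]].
r(A) ≈ 7.8732

The eigenvalues of A are the roots of its characteristic polynomial. With M = A (coefficients from the trace, the sum of principal 2x2 minors, and det A):
  p(λ) = det(λ I - M) = λ^3 - 10λ^2 + 30λ + 158.
No integer candidate from the rational root theorem (±divisors of 158) is a root, so the roots are irrational. The cubic discriminant is Δ = -913228 < 0, so there is one real root and a complex-conjugate pair. p(-3) = -49 and p(-2) = 50 have opposite signs, so a root lies in (-3, -2); Newton's method refines it to λ ≈ -2.5489. Dividing out (λ - (-2.5489)) leaves approximately λ^2 - 12.5489λ + 61.9865. For λ^2 - 12.5489λ + 61.9865 the discriminant is -90.4701. It is negative, so the remaining roots are the complex-conjugate pair λ ≈ 6.2745 ± 4.7558i. Their product equals the constant term, so |λ|^2 ≈ 61.9865 and |λ| ≈ 7.8732.
Thus the eigenvalues (to 4 decimals) are -2.5489 (modulus 2.5489); 6.2745 ± 4.7558i (modulus 7.8732). The spectral radius is the largest modulus: r(A) ≈ 7.8732. (Cross-check: r(A) ≤ ||A||_2 ≈ 9.4885; equality holds whenever A is normal, though it can also hold for some non-normal A.)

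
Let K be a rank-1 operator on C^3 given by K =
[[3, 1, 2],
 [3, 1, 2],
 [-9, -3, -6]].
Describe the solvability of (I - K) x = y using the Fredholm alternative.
(I - K) is invertible (det(I - K) = 3 ≠ 0), so for every y in C^3 the equation (I - K) x = y has a unique solution.

K has rank 1, so it is an outer product K = u v^T: every row of K is a multiple of one row vector. Reading off the entries, u = (1, 1, -3) and v = (3, 1, 2) (row i of K equals u_i·v^T). A rank-one matrix u v^T satisfies K u = u (v·u) and kills the (2)-dimensional subspace v^⊥, so its characteristic polynomial is lambda^2 (lambda - v·u) with v·u = tr K = -2. Hence the eigenvalues of I - K are 1 (multiplicity 2) and 1 - (-2) = 3, so det(I - K) = 3. (Direct check: I - K =
[[-2, -1, -2],
 [-3, 0, -2],
 [9, 3, 7]]
has determinant 3.) The finite-dimensional Fredholm alternative says: either (I - K) is invertible, or ker(I - K) ≠ {0} and then range(I - K) = ker((I - K)^*)^⊥, with dim ker(I - K) = dim ker((I - K)^*). Since det(I - K) ≠ 0, 1 is not an eigenvalue of K and ker(I - K) = {0}, so we are in the first case: for every y there is a unique x = (I - K)^(-1) y. Explicitly, by the Sherman–Morrison formula, (I - u v^T)^(-1) = I + u v^T/(1 - v·u), i.e. (I - K)^(-1) = I + K/(3).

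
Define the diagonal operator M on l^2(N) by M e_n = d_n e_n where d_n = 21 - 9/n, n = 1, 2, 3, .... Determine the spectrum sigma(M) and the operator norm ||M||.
sigma(M) = {21 - 9/n : n ≥ 1} ∪ {21}; ||M|| = 21

A bounded diagonal operator on l^2 with diagonal entries d_n has spectrum equal to the closure of {d_n : n ≥ 1}: every d_n is an eigenvalue (with eigenvector e_n), so {d_n} ⊂ sigma(M); the spectrum is closed, so its closure is too; and for lambda not in the closure, (M - lambda I) has bounded inverse (the diagonal entries 1/(d_n - lambda) are bounded). For our sequence d_n = 21 - 9/n, n = 1, 2, 3, ...:
  - {d_n} = {21 - 9/n : n ≥ 1}; the only limit point is 21
  - closure = {21 - 9/n : n ≥ 1} ∪ {21}
For the norm: a diagonal operator has ||M|| = sup_n |d_n|. Here d_n = 21 - 9/n increases monotonically from d_1 = 12 toward 21, with all terms in [12, 21); so sup_n |d_n| = 21 (the supremum is the limit, not attained). So ||M|| = 21.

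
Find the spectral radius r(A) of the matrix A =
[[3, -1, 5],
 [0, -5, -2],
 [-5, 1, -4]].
r(A) ≈ 4.8204

The eigenvalues of A are the roots of its characteristic polynomial. With M = A (coefficients from the trace, the sum of principal 2x2 minors, and det A):
  p(λ) = det(λ I - M) = λ^3 + 6λ^2 + 20λ + 69.
No integer candidate from the rational root theorem (±divisors of 69) is a root, so the roots are irrational. The cubic discriminant is Δ = -56723 < 0, so there is one real root and a complex-conjugate pair. p(-5) = -6 and p(-4) = 21 have opposite signs, so a root lies in (-5, -4); Newton's method refines it to λ ≈ -4.8204. Dividing out (λ - (-4.8204)) leaves approximately λ^2 + 1.1796λ + 14.314. For λ^2 + 1.1796λ + 14.314 the discriminant is -55.8648. It is negative, so the remaining roots are the complex-conjugate pair λ ≈ -0.5898 ± 3.7371i. Their product equals the constant term, so |λ|^2 ≈ 14.314 and |λ| ≈ 3.7834.
Thus the eigenvalues (to 4 decimals) are -4.8204 (modulus 4.8204); -0.5898 ± 3.7371i (modulus 3.7834). The spectral radius is the largest modulus: r(A) ≈ 4.8204. (Cross-check: r(A) ≤ ||A||_2 ≈ 8.68; equality holds whenever A is normal, though it can also hold for some non-normal A.)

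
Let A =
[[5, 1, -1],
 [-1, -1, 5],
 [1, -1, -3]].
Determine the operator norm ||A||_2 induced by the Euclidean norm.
||A||_2 ≈ 6.7298 (= sqrt(largest eigenvalue of A^T A))

||A||_2 = sigma_max(A) = sqrt(lambda_max(A^T A)). Form the symmetric matrix M = A^T A =
[[27, 5, -13],
 [5, 3, -3],
 [-13, -3, 35]].
Its characteristic polynomial (trace, sum of principal 2x2 minors, determinant of M give the coefficients) is
  p(λ) = det(λ I - M) = λ^3 - 65λ^2 + 928λ - 1600.
No integer candidate from the rational root theorem (±divisors of 1600) is a root, so the roots are irrational. The cubic discriminant is Δ = 352283392 > 0, so there are three distinct real roots. p(1) = -736 and p(2) = 4 have opposite signs, so a root lies in (1, 2); Newton's method refines it to λ ≈ 1.9941. p(17) = 304 and p(18) = -124 have opposite signs, so a root lies in (17, 18); Newton's method refines it to λ ≈ 17.7161. p(45) = -340 and p(46) = 884 have opposite signs, so a root lies in (45, 46); Newton's method refines it to λ ≈ 45.2898. Check (Vieta): the three roots sum to 65, matching tr M = 65.
So the eigenvalues of A^T A are ≈ 1.9941, 17.7161, 45.2898 (all ≥ 0, as they must be for A^T A). The largest is λ_max ≈ 45.2898, hence ||A||_2 = sqrt(λ_max) ≈ 6.7298.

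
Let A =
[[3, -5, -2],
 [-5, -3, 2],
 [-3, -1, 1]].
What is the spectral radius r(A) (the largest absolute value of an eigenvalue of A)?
r(A) ≈ 6.8024

The eigenvalues of A are the roots of its characteristic polynomial. With M = A (coefficients from the trace, the sum of principal 2x2 minors, and det A):
  p(λ) = det(λ I - M) = λ^3 - λ^2 - 38λ - 10.
No integer candidate from the rational root theorem (±divisors of 10) is a root, so the roots are irrational. The cubic discriminant is Δ = 211352 > 0, so there are three distinct real roots. p(-6) = -34 and p(-5) = 30 have opposite signs, so a root lies in (-6, -5); Newton's method refines it to λ ≈ -5.5369. p(-1) = 26 and p(0) = -10 have opposite signs, so a root lies in (-1, 0); Newton's method refines it to λ ≈ -0.2655. p(6) = -58 and p(7) = 18 have opposite signs, so a root lies in (6, 7); Newton's method refines it to λ ≈ 6.8024. Check (Vieta): the three roots sum to 1, matching tr M = 1.
Thus the eigenvalues (to 4 decimals) are -5.5369 (modulus 5.5369); -0.2655 (modulus 0.2655); 6.8024 (modulus 6.8024). The spectral radius is the largest modulus: r(A) ≈ 6.8024. (Cross-check: r(A) ≤ ||A||_2 ≈ 7.1858; equality holds whenever A is normal, though it can also hold for some non-normal A.)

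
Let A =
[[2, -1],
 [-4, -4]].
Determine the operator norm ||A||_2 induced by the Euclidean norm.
||A||_2 = sqrt((37 + sqrt(793))/2) ≈ 5.7079 (= sqrt(largest eigenvalue of A^T A))

||A||_2 = sigma_max(A) = sqrt(lambda_max(A^T A)). Form the symmetric matrix M = A^T A =
[[20, 14],
 [14, 17]].
Its characteristic polynomial (trace, determinant of M give the coefficients) is
  p(λ) = det(λ I - M) = λ^2 - 37λ + 144.
For λ^2 - 37λ + 144 the discriminant is 793. It is nonnegative but not a perfect square, so the roots are real and irrational: λ = (37 ± sqrt(793))/2 ≈ 32.5801, 4.4199.
So the eigenvalues of A^T A are ≈ 4.4199, 32.5801 (all ≥ 0, as they must be for A^T A). The largest is λ_max = (37 + sqrt(793))/2 ≈ 32.5801, hence ||A||_2 = sqrt(λ_max) = sqrt((37 + sqrt(793))/2) ≈ 5.7079.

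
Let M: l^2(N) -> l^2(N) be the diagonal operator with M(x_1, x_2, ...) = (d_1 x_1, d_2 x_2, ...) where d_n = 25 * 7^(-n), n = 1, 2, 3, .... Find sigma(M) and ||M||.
sigma(M) = {25 * 7^(-n) : n ≥ 1} ∪ {0}; ||M|| = 25/7

A bounded diagonal operator on l^2 with diagonal entries d_n has spectrum equal to the closure of {d_n : n ≥ 1}: every d_n is an eigenvalue (with eigenvector e_n), so {d_n} ⊂ sigma(M); the spectrum is closed, so its closure is too; and for lambda not in the closure, (M - lambda I) has bounded inverse (the diagonal entries 1/(d_n - lambda) are bounded). For our sequence d_n = 25 * 7^(-n), n = 1, 2, 3, ...:
  - {d_n} = {25 * 7^(-n) : n ≥ 1}; the only limit point is 0
  - closure = {25 * 7^(-n) : n ≥ 1} ∪ {0}
For the norm: a diagonal operator has ||M|| = sup_n |d_n|. Here d_n = 25 * 7^(-n) is positive and decreasing, so sup_n |d_n| = d_1 = 25/7. So ||M|| = 25/7.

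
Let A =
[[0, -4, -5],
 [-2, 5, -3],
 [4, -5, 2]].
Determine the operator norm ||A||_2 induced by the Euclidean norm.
||A||_2 ≈ 9.1319 (= sqrt(largest eigenvalue of A^T A))

||A||_2 = sigma_max(A) = sqrt(lambda_max(A^T A)). Form the symmetric matrix M = A^T A =
[[20, -30, 14],
 [-30, 66, -5],
 [14, -5, 38]].
Its characteristic polynomial (trace, sum of principal 2x2 minors, determinant of M give the coefficients) is
  p(λ) = det(λ I - M) = λ^3 - 124λ^2 + 3467λ - 6724.
No integer candidate from the rational root theorem (±divisors of 6724) is a root, so the roots are irrational. The cubic discriminant is Δ = 17657631412 > 0, so there are three distinct real roots. p(2) = -278 and p(3) = 2588 have opposite signs, so a root lies in (2, 3); Newton's method refines it to λ ≈ 2.0935. p(38) = 838 and p(39) = -796 have opposite signs, so a root lies in (38, 39); Newton's method refines it to λ ≈ 38.5141. p(83) = -1412 and p(84) = 2264 have opposite signs, so a root lies in (83, 84); Newton's method refines it to λ ≈ 83.3923. Check (Vieta): the three roots sum to 124, matching tr M = 124.
So the eigenvalues of A^T A are ≈ 2.0935, 38.5141, 83.3923 (all ≥ 0, as they must be for A^T A). The largest is λ_max ≈ 83.3923, hence ||A||_2 = sqrt(λ_max) ≈ 9.1319.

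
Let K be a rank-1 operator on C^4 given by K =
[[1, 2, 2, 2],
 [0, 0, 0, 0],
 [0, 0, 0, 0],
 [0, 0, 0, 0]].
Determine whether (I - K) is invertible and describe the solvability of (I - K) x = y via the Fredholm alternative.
(I - K) is singular (det(I - K) = 0, i.e. 1 ∈ sigma(K)). (I - K) x = y is solvable iff y ⊥ ker((I - K)^*) = span{(1, 2, 2, 2)}, i.e. iff y_1 + 2y_2 + 2y_3 + 2y_4 = 0. When solvable, the solutions are x = y + c·(1, 0, 0, 0), c arbitrary (ker(I - K) = span{(1, 0, 0, 0)}, dimension 1).

K has rank 1, so it is an outer product K = u v^T: every row of K is a multiple of one row vector. Reading off the entries, u = (1, 0, 0, 0) and v = (1, 2, 2, 2) (row i of K equals u_i·v^T). A rank-one matrix u v^T satisfies K u = u (v·u) and kills the (3)-dimensional subspace v^⊥, so its characteristic polynomial is lambda^3 (lambda - v·u) with v·u = tr K = 1. Hence the eigenvalues of I - K are 1 (multiplicity 3) and 1 - (1) = 0, so det(I - K) = 0. (Direct check: I - K =
[[0, -2, -2, -2],
 [0, 1, 0, 0],
 [0, 0, 1, 0],
 [0, 0, 0, 1]]
has determinant 0.) So 1 is an eigenvalue of K and (I - K) is not invertible. The finite-dimensional Fredholm alternative says: either (I - K) is invertible, or ker(I - K) ≠ {0} and then range(I - K) = ker((I - K)^*)^⊥, with dim ker(I - K) = dim ker((I - K)^*). We are in the second case, so we need both kernels. Kernel of I - K: (I - K) u = u - u (v·u) = u - u = 0, so ker(I - K) = span{u} = span{(1, 0, 0, 0)} (it is exactly 1-dimensional because rank(I - K) = 3). Kernel of the adjoint: K is real, so (I - K)^* = I - K^T = I - v u^T, and (I - v u^T) v = v - v (u·v) = 0; hence ker((I - K)^*) = span{v} = span{(1, 2, 2, 2)}. Therefore (I - K) x = y is solvable iff <y, v> = 0, i.e. iff y_1 + 2y_2 + 2y_3 + 2y_4 = 0. When this holds, K y = u (v·y) = 0, so (I - K) y = y and x = y is a particular solution; the full solution set is the line x = y + c·u = y + c·(1, 0, 0, 0), c ∈ C.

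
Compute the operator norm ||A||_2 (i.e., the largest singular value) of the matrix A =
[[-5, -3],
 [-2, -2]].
||A||_2 = sqrt((42 + sqrt(1700))/2) ≈ 6.451 (= sqrt(largest eigenvalue of A^T A))

||A||_2 = sigma_max(A) = sqrt(lambda_max(A^T A)). Form the symmetric matrix M = A^T A =
[[29, 19],
 [19, 13]].
Its characteristic polynomial (trace, determinant of M give the coefficients) is
  p(λ) = det(λ I - M) = λ^2 - 42λ + 16.
For λ^2 - 42λ + 16 the discriminant is 1700. It is nonnegative but not a perfect square, so the roots are real and irrational: λ = (42 ± sqrt(1700))/2 ≈ 41.6155, 0.3845.
So the eigenvalues of A^T A are ≈ 0.3845, 41.6155 (all ≥ 0, as they must be for A^T A). The largest is λ_max = (42 + sqrt(1700))/2 ≈ 41.6155, hence ||A||_2 = sqrt(λ_max) = sqrt((42 + sqrt(1700))/2) ≈ 6.451.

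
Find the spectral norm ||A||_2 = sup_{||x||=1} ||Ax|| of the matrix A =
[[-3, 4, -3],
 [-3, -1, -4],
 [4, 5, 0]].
||A||_2 ≈ 7.2645 (= sqrt(largest eigenvalue of A^T A))

||A||_2 = sigma_max(A) = sqrt(lambda_max(A^T A)). Form the symmetric matrix M = A^T A =
[[34, 11, 21],
 [11, 42, -8],
 [21, -8, 25]].
Its characteristic polynomial (trace, sum of principal 2x2 minors, determinant of M give the coefficients) is
  p(λ) = det(λ I - M) = λ^3 - 101λ^2 + 2702λ - 8281.
No integer candidate from the rational root theorem (±divisors of 8281) is a root, so the roots are irrational. The cubic discriminant is Δ = 267424017 > 0, so there are three distinct real roots. p(3) = -1057 and p(4) = 975 have opposite signs, so a root lies in (3, 4); Newton's method refines it to λ ≈ 3.509. p(44) = 255 and p(45) = -91 have opposite signs, so a root lies in (44, 45); Newton's method refines it to λ ≈ 44.7178. p(52) = -273 and p(53) = 93 have opposite signs, so a root lies in (52, 53); Newton's method refines it to λ ≈ 52.7731. Check (Vieta): the three roots sum to 101, matching tr M = 101.
So the eigenvalues of A^T A are ≈ 3.509, 44.7178, 52.7731 (all ≥ 0, as they must be for A^T A). The largest is λ_max ≈ 52.7731, hence ||A||_2 = sqrt(λ_max) ≈ 7.2645.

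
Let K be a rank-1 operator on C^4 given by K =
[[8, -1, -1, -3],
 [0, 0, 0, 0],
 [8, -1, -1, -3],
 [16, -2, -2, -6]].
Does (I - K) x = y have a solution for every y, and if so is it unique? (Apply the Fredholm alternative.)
(I - K) is singular (det(I - K) = 0, i.e. 1 ∈ sigma(K)). (I - K) x = y is solvable iff y ⊥ ker((I - K)^*) = span{(8, -1, -1, -3)}, i.e. iff 8y_1 - y_2 - y_3 - 3y_4 = 0. When solvable, the solutions are x = y + c·(1, 0, 1, 2), c arbitrary (ker(I - K) = span{(1, 0, 1, 2)}, dimension 1).

K has rank 1, so it is an outer product K = u v^T: every row of K is a multiple of one row vector. Reading off the entries, u = (1, 0, 1, 2) and v = (8, -1, -1, -3) (row i of K equals u_i·v^T). A rank-one matrix u v^T satisfies K u = u (v·u) and kills the (3)-dimensional subspace v^⊥, so its characteristic polynomial is lambda^3 (lambda - v·u) with v·u = tr K = 1. Hence the eigenvalues of I - K are 1 (multiplicity 3) and 1 - (1) = 0, so det(I - K) = 0. (Direct check: I - K =
[[-7, 1, 1, 3],
 [0, 1, 0, 0],
 [-8, 1, 2, 3],
 [-16, 2, 2, 7]]
has determinant 0.) So 1 is an eigenvalue of K and (I - K) is not invertible. The finite-dimensional Fredholm alternative says: either (I - K) is invertible, or ker(I - K) ≠ {0} and then range(I - K) = ker((I - K)^*)^⊥, with dim ker(I - K) = dim ker((I - K)^*). We are in the second case, so we need both kernels. Kernel of I - K: (I - K) u = u - u (v·u) = u - u = 0, so ker(I - K) = span{u} = span{(1, 0, 1, 2)} (it is exactly 1-dimensional because rank(I - K) = 3). Kernel of the adjoint: K is real, so (I - K)^* = I - K^T = I - v u^T, and (I - v u^T) v = v - v (u·v) = 0; hence ker((I - K)^*) = span{v} = span{(8, -1, -1, -3)}. Therefore (I - K) x = y is solvable iff <y, v> = 0, i.e. iff 8y_1 - y_2 - y_3 - 3y_4 = 0. When this holds, K y = u (v·y) = 0, so (I - K) y = y and x = y is a particular solution; the full solution set is the line x = y + c·u = y + c·(1, 0, 1, 2), c ∈ C.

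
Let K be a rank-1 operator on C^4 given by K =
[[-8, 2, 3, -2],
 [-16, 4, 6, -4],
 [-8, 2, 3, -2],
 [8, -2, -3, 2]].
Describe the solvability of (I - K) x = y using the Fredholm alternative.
(I - K) is singular (det(I - K) = 0, i.e. 1 ∈ sigma(K)). (I - K) x = y is solvable iff y ⊥ ker((I - K)^*) = span{(-8, 2, 3, -2)}, i.e. iff -8y_1 + 2y_2 + 3y_3 - 2y_4 = 0. When solvable, the solutions are x = y + c·(1, 2, 1, -1), c arbitrary (ker(I - K) = span{(1, 2, 1, -1)}, dimension 1).

K has rank 1, so it is an outer product K = u v^T: every row of K is a multiple of one row vector. Reading off the entries, u = (1, 2, 1, -1) and v = (-8, 2, 3, -2) (row i of K equals u_i·v^T). A rank-one matrix u v^T satisfies K u = u (v·u) and kills the (3)-dimensional subspace v^⊥, so its characteristic polynomial is lambda^3 (lambda - v·u) with v·u = tr K = 1. Hence the eigenvalues of I - K are 1 (multiplicity 3) and 1 - (1) = 0, so det(I - K) = 0. (Direct check: I - K =
[[9, -2, -3, 2],
 [16, -3, -6, 4],
 [8, -2, -2, 2],
 [-8, 2, 3, -1]]
has determinant 0.) So 1 is an eigenvalue of K and (I - K) is not invertible. The finite-dimensional Fredholm alternative says: either (I - K) is invertible, or ker(I - K) ≠ {0} and then range(I - K) = ker((I - K)^*)^⊥, with dim ker(I - K) = dim ker((I - K)^*). We are in the second case, so we need both kernels. Kernel of I - K: (I - K) u = u - u (v·u) = u - u = 0, so ker(I - K) = span{u} = span{(1, 2, 1, -1)} (it is exactly 1-dimensional because rank(I - K) = 3). Kernel of the adjoint: K is real, so (I - K)^* = I - K^T = I - v u^T, and (I - v u^T) v = v - v (u·v) = 0; hence ker((I - K)^*) = span{v} = span{(-8, 2, 3, -2)}. Therefore (I - K) x = y is solvable iff <y, v> = 0, i.e. iff -8y_1 + 2y_2 + 3y_3 - 2y_4 = 0. When this holds, K y = u (v·y) = 0, so (I - K) y = y and x = y is a particular solution; the full solution set is the line x = y + c·u = y + c·(1, 2, 1, -1), c ∈ C.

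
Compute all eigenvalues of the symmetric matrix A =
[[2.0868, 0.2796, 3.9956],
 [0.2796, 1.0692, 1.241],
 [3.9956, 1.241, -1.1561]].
sigma(A) ≈ {-4, 1, 5}

A is real symmetric, so its spectrum consists of real eigenvalues. Expanding the characteristic polynomial of the displayed matrix gives
  det(λ I - A) = p(λ) = λ^3 + (-2)λ^2 + (-19)λ + (20).
Solving p(λ) = 0 yields eigenvalues ≈ -4, 1, 5. (A is shown rounded to 4 decimals, so these recover the underlying integer eigenvalues to within that precision.)
Verification: the trace of A = 2 equals the sum of eigenvalues 2, and det(A) ≈ -19.9997 matches the eigenvalue product -20.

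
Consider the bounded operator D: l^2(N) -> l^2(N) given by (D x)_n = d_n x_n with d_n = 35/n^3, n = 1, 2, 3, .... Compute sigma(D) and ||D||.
sigma(D) = {35/n^3 : n ≥ 1} ∪ {0}; ||D|| = 35

A bounded diagonal operator on l^2 with diagonal entries d_n has spectrum equal to the closure of {d_n : n ≥ 1}: every d_n is an eigenvalue (with eigenvector e_n), so {d_n} ⊂ sigma(D); the spectrum is closed, so its closure is too; and for lambda not in the closure, (D - lambda I) has bounded inverse (the diagonal entries 1/(d_n - lambda) are bounded). For our sequence d_n = 35/n^3, n = 1, 2, 3, ...:
  - {d_n} = {35/n^3 : n ≥ 1}; the only limit point is 0
  - closure = {35/n^3 : n ≥ 1} ∪ {0}
For the norm: a diagonal operator has ||D|| = sup_n |d_n|. Here d_n = 35/n^3 is positive and decreasing, so sup_n |d_n| = d_1 = 35. So ||D|| = 35.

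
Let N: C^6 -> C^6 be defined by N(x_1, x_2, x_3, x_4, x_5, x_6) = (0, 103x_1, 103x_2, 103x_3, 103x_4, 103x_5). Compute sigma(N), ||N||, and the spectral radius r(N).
sigma(N) = {0}; ||N|| = 103; r(N) = 0. (N is nilpotent with N^6 = 0.)

On C^6, N is a strictly lower-triangular matrix with 103 on the subdiagonal and zeros elsewhere, so its characteristic polynomial is lambda^6 and every eigenvalue is 0: sigma(N) = {0}. For the operator norm, N e_i = 103e_{i+1} for i = 1, ..., 5 and N e_6 = 0, so the singular values of N are 103 (with multiplicity 5) and 0; hence ||N|| = 103. The spectral radius r(N) = max|lambda| = 0. Note ||N|| > r(N) — characteristic of non-normal nilpotent operators. Indeed N^6 = 0.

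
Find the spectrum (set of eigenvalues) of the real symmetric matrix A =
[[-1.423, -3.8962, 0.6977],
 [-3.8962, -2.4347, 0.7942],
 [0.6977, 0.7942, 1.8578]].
sigma(A) ≈ {-6, 2} (2 with multiplicity 2)

A is real symmetric, so its spectrum consists of real eigenvalues. Expanding the characteristic polynomial of the displayed matrix gives
  det(λ I - A) = p(λ) = λ^3 + (2)λ^2 + (-20)λ + (24).
Solving p(λ) = 0 yields eigenvalues ≈ -6, 2, 2. (A is shown rounded to 4 decimals, so these recover the underlying integer eigenvalues to within that precision.)
Verification: the trace of A = -2 equals the sum of eigenvalues -2, and det(A) ≈ -24.0007 matches the eigenvalue product -24.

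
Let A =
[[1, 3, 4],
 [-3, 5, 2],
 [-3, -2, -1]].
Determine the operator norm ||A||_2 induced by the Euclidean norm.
||A||_2 ≈ 7.4484 (= sqrt(largest eigenvalue of A^T A))

||A||_2 = sigma_max(A) = sqrt(lambda_max(A^T A)). Form the symmetric matrix M = A^T A =
[[19, -6, 1],
 [-6, 38, 24],
 [1, 24, 21]].
Its characteristic polynomial (trace, sum of principal 2x2 minors, determinant of M give the coefficients) is
  p(λ) = det(λ I - M) = λ^3 - 78λ^2 + 1306λ - 3136.
No integer candidate from the rational root theorem (±divisors of 3136) is a root, so the roots are irrational. The cubic discriminant is Δ = 998780144 > 0, so there are three distinct real roots. p(2) = -828 and p(3) = 107 have opposite signs, so a root lies in (2, 3); Newton's method refines it to λ ≈ 2.8775. p(19) = 379 and p(20) = -216 have opposite signs, so a root lies in (19, 20); Newton's method refines it to λ ≈ 19.6444. p(55) = -881 and p(56) = 1008 have opposite signs, so a root lies in (55, 56); Newton's method refines it to λ ≈ 55.4781. Check (Vieta): the three roots sum to 78, matching tr M = 78.
So the eigenvalues of A^T A are ≈ 2.8775, 19.6444, 55.4781 (all ≥ 0, as they must be for A^T A). The largest is λ_max ≈ 55.4781, hence ||A||_2 = sqrt(λ_max) ≈ 7.4484.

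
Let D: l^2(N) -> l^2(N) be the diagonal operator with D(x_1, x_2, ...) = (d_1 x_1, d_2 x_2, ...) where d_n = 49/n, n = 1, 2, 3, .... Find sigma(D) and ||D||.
sigma(D) = {49/n : n ≥ 1} ∪ {0}; ||D|| = 49

A bounded diagonal operator on l^2 with diagonal entries d_n has spectrum equal to the closure of {d_n : n ≥ 1}: every d_n is an eigenvalue (with eigenvector e_n), so {d_n} ⊂ sigma(D); the spectrum is closed, so its closure is too; and for lambda not in the closure, (D - lambda I) has bounded inverse (the diagonal entries 1/(d_n - lambda) are bounded). For our sequence d_n = 49/n, n = 1, 2, 3, ...:
  - {d_n} = {49/n : n ≥ 1}; the only limit point is 0
  - closure = {49/n : n ≥ 1} ∪ {0}
For the norm: a diagonal operator has ||D|| = sup_n |d_n|. Here d_n = 49/n is positive and decreasing, so sup_n |d_n| = d_1 = 49. So ||D|| = 49.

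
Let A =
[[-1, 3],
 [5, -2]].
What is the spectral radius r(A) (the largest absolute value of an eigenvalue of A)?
r(A) = (3 + sqrt(61))/2 ≈ 5.4051

The eigenvalues of A are the roots of its characteristic polynomial. With M = A (coefficients from the trace and determinant):
  p(λ) = det(λ I - M) = λ^2 + 3λ - 13.
For λ^2 + 3λ - 13 the discriminant is 61. It is nonnegative but not a perfect square, so the roots are real and irrational: λ = (-3 ± sqrt(61))/2 ≈ 2.4051, -5.4051.
Thus the eigenvalues (to 4 decimals) are 2.4051 (modulus 2.4051); -5.4051 (modulus 5.4051). The spectral radius is the largest modulus: r(A) = (3 + sqrt(61))/2 ≈ 5.4051. (Cross-check: r(A) ≤ ||A||_2 ≈ 5.8339; equality holds whenever A is normal, though it can also hold for some non-normal A.)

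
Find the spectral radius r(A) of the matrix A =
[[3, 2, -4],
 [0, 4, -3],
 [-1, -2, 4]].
r(A) = (10 + sqrt(20))/2 ≈ 7.2361

The eigenvalues of A are the roots of its characteristic polynomial. With M = A (coefficients from the trace, the sum of principal 2x2 minors, and det A):
  p(λ) = det(λ I - M) = λ^3 - 11λ^2 + 30λ - 20.
By the rational root theorem any rational root is an integer divisor of 20. Testing λ = 1: p(1) = 1 - 11 + 30 - 20 = 0, so λ = 1 is a root. Dividing out (λ - 1) leaves p(λ) = (λ - 1)(λ^2 - 10λ + 20). For λ^2 - 10λ + 20 the discriminant is 20. It is nonnegative but not a perfect square, so the roots are real and irrational: λ = (10 ± sqrt(20))/2 ≈ 7.2361, 2.7639.
Thus the eigenvalues (to 4 decimals) are 7.2361 (modulus 7.2361); 2.7639 (modulus 2.7639); 1 (modulus 1). The spectral radius is the largest modulus: r(A) = (10 + sqrt(20))/2 ≈ 7.2361. (Cross-check: r(A) ≤ ||A||_2 ≈ 8.1977; equality holds whenever A is normal, though it can also hold for some non-normal A.)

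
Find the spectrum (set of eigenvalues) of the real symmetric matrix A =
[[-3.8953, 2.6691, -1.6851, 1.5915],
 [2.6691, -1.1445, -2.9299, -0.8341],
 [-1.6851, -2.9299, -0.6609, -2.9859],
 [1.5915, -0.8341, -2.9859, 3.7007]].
sigma(A) ≈ {-6, -4, 2, 6}

A is real symmetric, so its spectrum consists of real eigenvalues. Expanding the characteristic polynomial of the displayed matrix gives
  det(λ I - A) = p(λ) = λ^4 + (2)λ^3 + (-44)λ^2 + (-72)λ + (287.9962).
Solving p(λ) = 0 yields eigenvalues ≈ -6, -4, 2, 6. (A is shown rounded to 4 decimals, so these recover the underlying integer eigenvalues to within that precision.)
Verification: the trace of A = -2 equals the sum of eigenvalues -2, and det(A) ≈ 287.9962 matches the eigenvalue product 288.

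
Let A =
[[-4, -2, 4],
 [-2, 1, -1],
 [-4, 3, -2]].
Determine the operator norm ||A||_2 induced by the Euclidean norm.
||A||_2 ≈ 6.1766 (= sqrt(largest eigenvalue of A^T A))

||A||_2 = sigma_max(A) = sqrt(lambda_max(A^T A)). Form the symmetric matrix M = A^T A =
[[36, -6, -6],
 [-6, 14, -15],
 [-6, -15, 21]].
Its characteristic polynomial (trace, sum of principal 2x2 minors, determinant of M give the coefficients) is
  p(λ) = det(λ I - M) = λ^3 - 71λ^2 + 1257λ - 144.
No integer candidate from the rational root theorem (±divisors of 144) is a root, so the roots are irrational. The cubic discriminant is Δ = 45152253 > 0, so there are three distinct real roots. p(0) = -144 and p(1) = 1043 have opposite signs, so a root lies in (0, 1); Newton's method refines it to λ ≈ 0.1153. p(32) = 144 and p(33) = -45 have opposite signs, so a root lies in (32, 33); Newton's method refines it to λ ≈ 32.7343. p(38) = -30 and p(39) = 207 have opposite signs, so a root lies in (38, 39); Newton's method refines it to λ ≈ 38.1504. Check (Vieta): the three roots sum to 71, matching tr M = 71.
So the eigenvalues of A^T A are ≈ 0.1153, 32.7343, 38.1504 (all ≥ 0, as they must be for A^T A). The largest is λ_max ≈ 38.1504, hence ||A||_2 = sqrt(λ_max) ≈ 6.1766.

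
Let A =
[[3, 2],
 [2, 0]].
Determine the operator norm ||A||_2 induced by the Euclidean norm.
||A||_2 = 4 (= sqrt(largest eigenvalue of A^T A))

||A||_2 = sigma_max(A) = sqrt(lambda_max(A^T A)). Form the symmetric matrix M = A^T A =
[[13, 6],
 [6, 4]].
Its characteristic polynomial (trace, determinant of M give the coefficients) is
  p(λ) = det(λ I - M) = λ^2 - 17λ + 16.
For λ^2 - 17λ + 16 the discriminant is 225. It is a perfect square (15^2), so the roots are rational: λ = (17 ± 15)/2 = 16, 1.
So the eigenvalues of A^T A are ≈ 1, 16 (all ≥ 0, as they must be for A^T A). The largest is λ_max = 16, hence ||A||_2 = sqrt(λ_max) = 4.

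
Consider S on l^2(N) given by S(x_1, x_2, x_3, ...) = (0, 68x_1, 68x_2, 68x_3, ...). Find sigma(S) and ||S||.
sigma(S) = closed disk {z in C : |z| ≤ 68}; ||S|| = 68

Note S = 68·U where U is the unit right shift (U x)_k = x_{k-1} (with x_0 := 0); so ||S|| = 68||U|| and sigma(S) = 68·sigma(U). ||S x||^2 = sum_{k≥1} |68x_k|^2 = 4624||x||^2, so ||S|| = 68 and sigma(S) ⊂ {|z| ≤ 68}. For any |lambda| < 68, the equation (S - lambda I) x = 0 forces x_1 = 0, then 68x_k = lambda x_{k+1} ⇒ x = 0, so S has no eigenvalues. But (S - lambda I) is not surjective for |lambda| < 68: solving (S - lambda I) x = e_1 would require x_n proportional to (lambda/68)^(-n), which is not in l^2. So every |lambda| < 68 lies in the residual spectrum. The boundary |lambda| = 68 is in the approximate point spectrum (the spectrum is closed). Hence sigma(S) is the closed disk of radius 68.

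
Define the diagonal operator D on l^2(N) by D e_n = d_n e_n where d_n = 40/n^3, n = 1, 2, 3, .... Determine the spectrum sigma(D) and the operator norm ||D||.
sigma(D) = {40/n^3 : n ≥ 1} ∪ {0}; ||D|| = 40

A bounded diagonal operator on l^2 with diagonal entries d_n has spectrum equal to the closure of {d_n : n ≥ 1}: every d_n is an eigenvalue (with eigenvector e_n), so {d_n} ⊂ sigma(D); the spectrum is closed, so its closure is too; and for lambda not in the closure, (D - lambda I) has bounded inverse (the diagonal entries 1/(d_n - lambda) are bounded). For our sequence d_n = 40/n^3, n = 1, 2, 3, ...:
  - {d_n} = {40/n^3 : n ≥ 1}; the only limit point is 0
  - closure = {40/n^3 : n ≥ 1} ∪ {0}
For the norm: a diagonal operator has ||D|| = sup_n |d_n|. Here d_n = 40/n^3 is positive and decreasing, so sup_n |d_n| = d_1 = 40. So ||D|| = 40.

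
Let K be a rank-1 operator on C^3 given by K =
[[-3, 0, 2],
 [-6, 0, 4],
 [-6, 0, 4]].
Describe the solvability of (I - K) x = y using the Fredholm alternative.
(I - K) is singular (det(I - K) = 0, i.e. 1 ∈ sigma(K)). (I - K) x = y is solvable iff y ⊥ ker((I - K)^*) = span{(-3, 0, 2)}, i.e. iff -3y_1 + 2y_3 = 0. When solvable, the solutions are x = y + c·(1, 2, 2), c arbitrary (ker(I - K) = span{(1, 2, 2)}, dimension 1).

K has rank 1, so it is an outer product K = u v^T: every row of K is a multiple of one row vector. Reading off the entries, u = (1, 2, 2) and v = (-3, 0, 2) (row i of K equals u_i·v^T). A rank-one matrix u v^T satisfies K u = u (v·u) and kills the (2)-dimensional subspace v^⊥, so its characteristic polynomial is lambda^2 (lambda - v·u) with v·u = tr K = 1. Hence the eigenvalues of I - K are 1 (multiplicity 2) and 1 - (1) = 0, so det(I - K) = 0. (Direct check: I - K =
[[4, 0, -2],
 [6, 1, -4],
 [6, 0, -3]]
has determinant 0.) So 1 is an eigenvalue of K and (I - K) is not invertible. The finite-dimensional Fredholm alternative says: either (I - K) is invertible, or ker(I - K) ≠ {0} and then range(I - K) = ker((I - K)^*)^⊥, with dim ker(I - K) = dim ker((I - K)^*). We are in the second case, so we need both kernels. Kernel of I - K: (I - K) u = u - u (v·u) = u - u = 0, so ker(I - K) = span{u} = span{(1, 2, 2)} (it is exactly 1-dimensional because rank(I - K) = 2). Kernel of the adjoint: K is real, so (I - K)^* = I - K^T = I - v u^T, and (I - v u^T) v = v - v (u·v) = 0; hence ker((I - K)^*) = span{v} = span{(-3, 0, 2)}. Therefore (I - K) x = y is solvable iff <y, v> = 0, i.e. iff -3y_1 + 2y_3 = 0. When this holds, K y = u (v·y) = 0, so (I - K) y = y and x = y is a particular solution; the full solution set is the line x = y + c·u = y + c·(1, 2, 2), c ∈ C.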